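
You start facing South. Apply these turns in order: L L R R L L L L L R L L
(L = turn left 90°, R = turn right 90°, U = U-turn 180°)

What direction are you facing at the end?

Answer: Final heading: North

Derivation:
Start: South
  L (left (90° counter-clockwise)) -> East
  L (left (90° counter-clockwise)) -> North
  R (right (90° clockwise)) -> East
  R (right (90° clockwise)) -> South
  L (left (90° counter-clockwise)) -> East
  L (left (90° counter-clockwise)) -> North
  L (left (90° counter-clockwise)) -> West
  L (left (90° counter-clockwise)) -> South
  L (left (90° counter-clockwise)) -> East
  R (right (90° clockwise)) -> South
  L (left (90° counter-clockwise)) -> East
  L (left (90° counter-clockwise)) -> North
Final: North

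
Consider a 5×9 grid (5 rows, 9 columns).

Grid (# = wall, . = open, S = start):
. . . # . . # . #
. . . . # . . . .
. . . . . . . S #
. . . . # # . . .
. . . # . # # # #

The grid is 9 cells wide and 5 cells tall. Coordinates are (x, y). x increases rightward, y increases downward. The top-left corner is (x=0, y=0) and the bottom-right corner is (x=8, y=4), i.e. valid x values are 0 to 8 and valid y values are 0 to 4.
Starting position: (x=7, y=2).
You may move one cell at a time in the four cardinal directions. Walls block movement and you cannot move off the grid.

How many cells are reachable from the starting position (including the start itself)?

BFS flood-fill from (x=7, y=2):
  Distance 0: (x=7, y=2)
  Distance 1: (x=7, y=1), (x=6, y=2), (x=7, y=3)
  Distance 2: (x=7, y=0), (x=6, y=1), (x=8, y=1), (x=5, y=2), (x=6, y=3), (x=8, y=3)
  Distance 3: (x=5, y=1), (x=4, y=2)
  Distance 4: (x=5, y=0), (x=3, y=2)
  Distance 5: (x=4, y=0), (x=3, y=1), (x=2, y=2), (x=3, y=3)
  Distance 6: (x=2, y=1), (x=1, y=2), (x=2, y=3)
  Distance 7: (x=2, y=0), (x=1, y=1), (x=0, y=2), (x=1, y=3), (x=2, y=4)
  Distance 8: (x=1, y=0), (x=0, y=1), (x=0, y=3), (x=1, y=4)
  Distance 9: (x=0, y=0), (x=0, y=4)
Total reachable: 32 (grid has 33 open cells total)

Answer: Reachable cells: 32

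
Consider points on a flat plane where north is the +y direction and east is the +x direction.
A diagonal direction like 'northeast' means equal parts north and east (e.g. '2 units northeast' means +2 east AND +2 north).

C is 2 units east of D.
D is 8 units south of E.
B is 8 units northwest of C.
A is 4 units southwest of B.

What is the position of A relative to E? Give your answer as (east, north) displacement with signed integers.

Place E at the origin (east=0, north=0).
  D is 8 units south of E: delta (east=+0, north=-8); D at (east=0, north=-8).
  C is 2 units east of D: delta (east=+2, north=+0); C at (east=2, north=-8).
  B is 8 units northwest of C: delta (east=-8, north=+8); B at (east=-6, north=0).
  A is 4 units southwest of B: delta (east=-4, north=-4); A at (east=-10, north=-4).
Therefore A relative to E: (east=-10, north=-4).

Answer: A is at (east=-10, north=-4) relative to E.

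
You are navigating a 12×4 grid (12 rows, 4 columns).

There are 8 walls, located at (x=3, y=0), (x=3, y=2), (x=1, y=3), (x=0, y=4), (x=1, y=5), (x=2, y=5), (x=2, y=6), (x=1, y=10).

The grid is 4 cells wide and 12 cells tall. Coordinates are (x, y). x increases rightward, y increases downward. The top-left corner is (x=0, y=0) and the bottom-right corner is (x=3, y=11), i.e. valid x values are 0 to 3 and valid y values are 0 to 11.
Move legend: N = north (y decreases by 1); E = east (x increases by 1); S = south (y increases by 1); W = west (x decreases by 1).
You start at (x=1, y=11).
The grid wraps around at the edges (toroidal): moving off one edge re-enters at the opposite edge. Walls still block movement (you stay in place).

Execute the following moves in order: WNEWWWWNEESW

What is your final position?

Start: (x=1, y=11)
  W (west): (x=1, y=11) -> (x=0, y=11)
  N (north): (x=0, y=11) -> (x=0, y=10)
  E (east): blocked, stay at (x=0, y=10)
  W (west): (x=0, y=10) -> (x=3, y=10)
  W (west): (x=3, y=10) -> (x=2, y=10)
  W (west): blocked, stay at (x=2, y=10)
  W (west): blocked, stay at (x=2, y=10)
  N (north): (x=2, y=10) -> (x=2, y=9)
  E (east): (x=2, y=9) -> (x=3, y=9)
  E (east): (x=3, y=9) -> (x=0, y=9)
  S (south): (x=0, y=9) -> (x=0, y=10)
  W (west): (x=0, y=10) -> (x=3, y=10)
Final: (x=3, y=10)

Answer: Final position: (x=3, y=10)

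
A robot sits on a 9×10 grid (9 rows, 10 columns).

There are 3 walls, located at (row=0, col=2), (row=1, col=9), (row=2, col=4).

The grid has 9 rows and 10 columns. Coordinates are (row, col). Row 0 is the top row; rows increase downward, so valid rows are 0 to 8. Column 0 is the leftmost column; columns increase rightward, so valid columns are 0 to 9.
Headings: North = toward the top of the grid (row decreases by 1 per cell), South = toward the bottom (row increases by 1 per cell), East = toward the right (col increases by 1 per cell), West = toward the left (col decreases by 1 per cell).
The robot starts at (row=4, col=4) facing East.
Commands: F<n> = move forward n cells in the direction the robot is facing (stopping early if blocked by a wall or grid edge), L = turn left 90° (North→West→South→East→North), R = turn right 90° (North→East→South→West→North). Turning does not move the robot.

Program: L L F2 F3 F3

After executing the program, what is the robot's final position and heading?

Answer: Final position: (row=4, col=0), facing West

Derivation:
Start: (row=4, col=4), facing East
  L: turn left, now facing North
  L: turn left, now facing West
  F2: move forward 2, now at (row=4, col=2)
  F3: move forward 2/3 (blocked), now at (row=4, col=0)
  F3: move forward 0/3 (blocked), now at (row=4, col=0)
Final: (row=4, col=0), facing West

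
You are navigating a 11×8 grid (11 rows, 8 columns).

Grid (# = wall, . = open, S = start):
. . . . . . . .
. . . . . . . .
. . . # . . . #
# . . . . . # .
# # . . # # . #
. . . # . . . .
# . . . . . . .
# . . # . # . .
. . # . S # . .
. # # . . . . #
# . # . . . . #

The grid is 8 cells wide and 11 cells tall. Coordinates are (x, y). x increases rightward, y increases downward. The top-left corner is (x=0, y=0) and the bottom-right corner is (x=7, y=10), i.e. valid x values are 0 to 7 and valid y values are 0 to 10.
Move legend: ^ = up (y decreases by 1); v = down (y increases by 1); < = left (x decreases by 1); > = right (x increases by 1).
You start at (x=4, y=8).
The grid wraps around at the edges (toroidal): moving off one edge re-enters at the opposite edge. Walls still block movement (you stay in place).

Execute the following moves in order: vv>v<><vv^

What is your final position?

Start: (x=4, y=8)
  v (down): (x=4, y=8) -> (x=4, y=9)
  v (down): (x=4, y=9) -> (x=4, y=10)
  > (right): (x=4, y=10) -> (x=5, y=10)
  v (down): (x=5, y=10) -> (x=5, y=0)
  < (left): (x=5, y=0) -> (x=4, y=0)
  > (right): (x=4, y=0) -> (x=5, y=0)
  < (left): (x=5, y=0) -> (x=4, y=0)
  v (down): (x=4, y=0) -> (x=4, y=1)
  v (down): (x=4, y=1) -> (x=4, y=2)
  ^ (up): (x=4, y=2) -> (x=4, y=1)
Final: (x=4, y=1)

Answer: Final position: (x=4, y=1)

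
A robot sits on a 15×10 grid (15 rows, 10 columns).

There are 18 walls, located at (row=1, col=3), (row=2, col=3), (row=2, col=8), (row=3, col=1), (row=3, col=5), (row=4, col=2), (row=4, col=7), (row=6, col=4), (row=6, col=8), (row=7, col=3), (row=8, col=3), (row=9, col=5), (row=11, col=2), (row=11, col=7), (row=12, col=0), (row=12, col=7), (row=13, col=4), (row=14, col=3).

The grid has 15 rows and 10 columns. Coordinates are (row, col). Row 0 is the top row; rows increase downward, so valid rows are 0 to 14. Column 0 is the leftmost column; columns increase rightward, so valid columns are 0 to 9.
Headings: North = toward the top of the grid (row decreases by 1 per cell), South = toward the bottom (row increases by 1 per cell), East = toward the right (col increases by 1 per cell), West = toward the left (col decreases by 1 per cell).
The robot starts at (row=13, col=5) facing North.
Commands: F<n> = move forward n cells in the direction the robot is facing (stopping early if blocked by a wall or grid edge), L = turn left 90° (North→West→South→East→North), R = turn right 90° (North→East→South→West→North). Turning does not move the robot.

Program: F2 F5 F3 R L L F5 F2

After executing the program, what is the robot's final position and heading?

Start: (row=13, col=5), facing North
  F2: move forward 2, now at (row=11, col=5)
  F5: move forward 1/5 (blocked), now at (row=10, col=5)
  F3: move forward 0/3 (blocked), now at (row=10, col=5)
  R: turn right, now facing East
  L: turn left, now facing North
  L: turn left, now facing West
  F5: move forward 5, now at (row=10, col=0)
  F2: move forward 0/2 (blocked), now at (row=10, col=0)
Final: (row=10, col=0), facing West

Answer: Final position: (row=10, col=0), facing West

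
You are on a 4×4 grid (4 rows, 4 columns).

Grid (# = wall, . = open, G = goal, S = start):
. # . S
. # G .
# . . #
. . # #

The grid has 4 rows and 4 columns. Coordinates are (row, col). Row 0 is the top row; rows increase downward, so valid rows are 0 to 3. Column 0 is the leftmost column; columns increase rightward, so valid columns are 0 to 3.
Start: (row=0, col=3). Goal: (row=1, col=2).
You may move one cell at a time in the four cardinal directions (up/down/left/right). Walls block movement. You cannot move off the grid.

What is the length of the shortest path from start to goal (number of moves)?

BFS from (row=0, col=3) until reaching (row=1, col=2):
  Distance 0: (row=0, col=3)
  Distance 1: (row=0, col=2), (row=1, col=3)
  Distance 2: (row=1, col=2)  <- goal reached here
One shortest path (2 moves): (row=0, col=3) -> (row=0, col=2) -> (row=1, col=2)

Answer: Shortest path length: 2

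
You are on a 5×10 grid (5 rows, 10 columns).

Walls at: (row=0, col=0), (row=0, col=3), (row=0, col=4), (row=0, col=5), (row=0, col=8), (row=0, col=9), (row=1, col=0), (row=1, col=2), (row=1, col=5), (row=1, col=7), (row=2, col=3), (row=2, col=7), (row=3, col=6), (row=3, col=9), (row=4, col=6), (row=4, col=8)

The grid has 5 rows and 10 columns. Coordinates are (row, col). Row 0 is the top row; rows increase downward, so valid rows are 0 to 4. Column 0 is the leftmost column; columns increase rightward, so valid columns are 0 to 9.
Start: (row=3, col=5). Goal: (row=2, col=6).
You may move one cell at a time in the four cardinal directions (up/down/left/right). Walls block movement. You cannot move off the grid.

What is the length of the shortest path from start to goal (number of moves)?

Answer: Shortest path length: 2

Derivation:
BFS from (row=3, col=5) until reaching (row=2, col=6):
  Distance 0: (row=3, col=5)
  Distance 1: (row=2, col=5), (row=3, col=4), (row=4, col=5)
  Distance 2: (row=2, col=4), (row=2, col=6), (row=3, col=3), (row=4, col=4)  <- goal reached here
One shortest path (2 moves): (row=3, col=5) -> (row=2, col=5) -> (row=2, col=6)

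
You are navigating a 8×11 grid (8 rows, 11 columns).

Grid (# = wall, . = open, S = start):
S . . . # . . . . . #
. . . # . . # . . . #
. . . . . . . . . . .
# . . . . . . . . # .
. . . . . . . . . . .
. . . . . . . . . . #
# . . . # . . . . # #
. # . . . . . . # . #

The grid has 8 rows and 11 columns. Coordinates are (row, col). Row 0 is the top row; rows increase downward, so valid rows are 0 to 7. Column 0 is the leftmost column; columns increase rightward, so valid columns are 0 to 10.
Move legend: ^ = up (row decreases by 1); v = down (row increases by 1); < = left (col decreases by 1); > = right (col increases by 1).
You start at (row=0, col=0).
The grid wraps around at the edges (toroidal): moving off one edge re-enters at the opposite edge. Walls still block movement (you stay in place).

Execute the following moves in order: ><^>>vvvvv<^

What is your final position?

Start: (row=0, col=0)
  > (right): (row=0, col=0) -> (row=0, col=1)
  < (left): (row=0, col=1) -> (row=0, col=0)
  ^ (up): (row=0, col=0) -> (row=7, col=0)
  > (right): blocked, stay at (row=7, col=0)
  > (right): blocked, stay at (row=7, col=0)
  v (down): (row=7, col=0) -> (row=0, col=0)
  v (down): (row=0, col=0) -> (row=1, col=0)
  v (down): (row=1, col=0) -> (row=2, col=0)
  v (down): blocked, stay at (row=2, col=0)
  v (down): blocked, stay at (row=2, col=0)
  < (left): (row=2, col=0) -> (row=2, col=10)
  ^ (up): blocked, stay at (row=2, col=10)
Final: (row=2, col=10)

Answer: Final position: (row=2, col=10)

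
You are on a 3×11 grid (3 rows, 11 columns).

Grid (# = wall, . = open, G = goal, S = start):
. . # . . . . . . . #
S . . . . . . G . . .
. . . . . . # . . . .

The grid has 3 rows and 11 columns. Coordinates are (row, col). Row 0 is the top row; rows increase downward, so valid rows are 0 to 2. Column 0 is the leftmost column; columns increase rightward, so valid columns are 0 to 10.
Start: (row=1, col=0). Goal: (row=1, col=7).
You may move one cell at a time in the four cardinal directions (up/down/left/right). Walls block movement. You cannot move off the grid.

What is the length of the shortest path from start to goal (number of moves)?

BFS from (row=1, col=0) until reaching (row=1, col=7):
  Distance 0: (row=1, col=0)
  Distance 1: (row=0, col=0), (row=1, col=1), (row=2, col=0)
  Distance 2: (row=0, col=1), (row=1, col=2), (row=2, col=1)
  Distance 3: (row=1, col=3), (row=2, col=2)
  Distance 4: (row=0, col=3), (row=1, col=4), (row=2, col=3)
  Distance 5: (row=0, col=4), (row=1, col=5), (row=2, col=4)
  Distance 6: (row=0, col=5), (row=1, col=6), (row=2, col=5)
  Distance 7: (row=0, col=6), (row=1, col=7)  <- goal reached here
One shortest path (7 moves): (row=1, col=0) -> (row=1, col=1) -> (row=1, col=2) -> (row=1, col=3) -> (row=1, col=4) -> (row=1, col=5) -> (row=1, col=6) -> (row=1, col=7)

Answer: Shortest path length: 7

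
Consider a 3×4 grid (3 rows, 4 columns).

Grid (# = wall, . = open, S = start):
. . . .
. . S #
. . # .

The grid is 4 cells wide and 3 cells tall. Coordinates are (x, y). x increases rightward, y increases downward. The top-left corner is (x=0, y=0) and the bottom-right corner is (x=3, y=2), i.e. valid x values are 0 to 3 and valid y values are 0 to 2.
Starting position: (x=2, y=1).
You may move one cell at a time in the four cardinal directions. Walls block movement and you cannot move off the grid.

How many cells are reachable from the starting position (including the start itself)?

Answer: Reachable cells: 9

Derivation:
BFS flood-fill from (x=2, y=1):
  Distance 0: (x=2, y=1)
  Distance 1: (x=2, y=0), (x=1, y=1)
  Distance 2: (x=1, y=0), (x=3, y=0), (x=0, y=1), (x=1, y=2)
  Distance 3: (x=0, y=0), (x=0, y=2)
Total reachable: 9 (grid has 10 open cells total)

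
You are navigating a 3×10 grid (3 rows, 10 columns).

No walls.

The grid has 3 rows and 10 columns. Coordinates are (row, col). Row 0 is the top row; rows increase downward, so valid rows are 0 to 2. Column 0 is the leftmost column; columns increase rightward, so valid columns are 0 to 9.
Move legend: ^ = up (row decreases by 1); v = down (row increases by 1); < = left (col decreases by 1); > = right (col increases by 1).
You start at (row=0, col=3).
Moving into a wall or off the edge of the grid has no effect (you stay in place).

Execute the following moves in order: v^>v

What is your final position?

Answer: Final position: (row=1, col=4)

Derivation:
Start: (row=0, col=3)
  v (down): (row=0, col=3) -> (row=1, col=3)
  ^ (up): (row=1, col=3) -> (row=0, col=3)
  > (right): (row=0, col=3) -> (row=0, col=4)
  v (down): (row=0, col=4) -> (row=1, col=4)
Final: (row=1, col=4)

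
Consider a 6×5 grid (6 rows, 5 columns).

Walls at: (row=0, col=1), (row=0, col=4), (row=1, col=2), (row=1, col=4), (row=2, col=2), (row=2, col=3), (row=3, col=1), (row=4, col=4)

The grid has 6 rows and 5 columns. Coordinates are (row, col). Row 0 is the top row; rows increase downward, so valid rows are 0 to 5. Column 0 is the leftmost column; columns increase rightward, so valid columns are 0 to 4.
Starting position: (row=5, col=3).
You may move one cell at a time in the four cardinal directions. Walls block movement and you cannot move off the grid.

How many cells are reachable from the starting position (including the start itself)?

BFS flood-fill from (row=5, col=3):
  Distance 0: (row=5, col=3)
  Distance 1: (row=4, col=3), (row=5, col=2), (row=5, col=4)
  Distance 2: (row=3, col=3), (row=4, col=2), (row=5, col=1)
  Distance 3: (row=3, col=2), (row=3, col=4), (row=4, col=1), (row=5, col=0)
  Distance 4: (row=2, col=4), (row=4, col=0)
  Distance 5: (row=3, col=0)
  Distance 6: (row=2, col=0)
  Distance 7: (row=1, col=0), (row=2, col=1)
  Distance 8: (row=0, col=0), (row=1, col=1)
Total reachable: 19 (grid has 22 open cells total)

Answer: Reachable cells: 19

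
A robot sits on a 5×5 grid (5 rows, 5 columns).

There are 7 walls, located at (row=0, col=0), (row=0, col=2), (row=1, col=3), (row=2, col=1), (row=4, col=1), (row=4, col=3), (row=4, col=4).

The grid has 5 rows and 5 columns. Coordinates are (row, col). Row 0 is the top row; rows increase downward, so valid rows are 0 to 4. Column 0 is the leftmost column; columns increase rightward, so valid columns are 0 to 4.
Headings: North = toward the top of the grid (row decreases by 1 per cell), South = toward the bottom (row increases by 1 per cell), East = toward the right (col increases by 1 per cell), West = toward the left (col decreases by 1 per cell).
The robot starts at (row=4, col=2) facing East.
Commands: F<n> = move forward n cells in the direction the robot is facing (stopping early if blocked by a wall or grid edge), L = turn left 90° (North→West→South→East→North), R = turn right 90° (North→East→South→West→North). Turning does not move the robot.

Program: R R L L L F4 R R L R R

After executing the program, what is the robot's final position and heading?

Answer: Final position: (row=1, col=2), facing West

Derivation:
Start: (row=4, col=2), facing East
  R: turn right, now facing South
  R: turn right, now facing West
  L: turn left, now facing South
  L: turn left, now facing East
  L: turn left, now facing North
  F4: move forward 3/4 (blocked), now at (row=1, col=2)
  R: turn right, now facing East
  R: turn right, now facing South
  L: turn left, now facing East
  R: turn right, now facing South
  R: turn right, now facing West
Final: (row=1, col=2), facing West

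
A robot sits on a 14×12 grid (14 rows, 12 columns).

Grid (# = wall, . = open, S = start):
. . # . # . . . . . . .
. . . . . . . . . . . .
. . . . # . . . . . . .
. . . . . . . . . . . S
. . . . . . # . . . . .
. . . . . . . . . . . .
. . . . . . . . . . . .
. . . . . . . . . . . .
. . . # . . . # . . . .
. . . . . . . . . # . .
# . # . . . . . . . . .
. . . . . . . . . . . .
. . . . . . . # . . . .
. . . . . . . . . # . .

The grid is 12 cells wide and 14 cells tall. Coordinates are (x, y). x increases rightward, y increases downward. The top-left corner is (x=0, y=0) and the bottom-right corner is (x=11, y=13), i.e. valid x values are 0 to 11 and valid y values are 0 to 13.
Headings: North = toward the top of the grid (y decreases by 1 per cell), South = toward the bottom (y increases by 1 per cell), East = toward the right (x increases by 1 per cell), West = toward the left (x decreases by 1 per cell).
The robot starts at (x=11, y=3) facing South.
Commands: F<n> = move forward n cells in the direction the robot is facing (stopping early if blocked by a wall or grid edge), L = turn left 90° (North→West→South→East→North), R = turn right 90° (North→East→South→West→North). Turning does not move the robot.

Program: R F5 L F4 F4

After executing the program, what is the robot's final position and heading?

Start: (x=11, y=3), facing South
  R: turn right, now facing West
  F5: move forward 5, now at (x=6, y=3)
  L: turn left, now facing South
  F4: move forward 0/4 (blocked), now at (x=6, y=3)
  F4: move forward 0/4 (blocked), now at (x=6, y=3)
Final: (x=6, y=3), facing South

Answer: Final position: (x=6, y=3), facing South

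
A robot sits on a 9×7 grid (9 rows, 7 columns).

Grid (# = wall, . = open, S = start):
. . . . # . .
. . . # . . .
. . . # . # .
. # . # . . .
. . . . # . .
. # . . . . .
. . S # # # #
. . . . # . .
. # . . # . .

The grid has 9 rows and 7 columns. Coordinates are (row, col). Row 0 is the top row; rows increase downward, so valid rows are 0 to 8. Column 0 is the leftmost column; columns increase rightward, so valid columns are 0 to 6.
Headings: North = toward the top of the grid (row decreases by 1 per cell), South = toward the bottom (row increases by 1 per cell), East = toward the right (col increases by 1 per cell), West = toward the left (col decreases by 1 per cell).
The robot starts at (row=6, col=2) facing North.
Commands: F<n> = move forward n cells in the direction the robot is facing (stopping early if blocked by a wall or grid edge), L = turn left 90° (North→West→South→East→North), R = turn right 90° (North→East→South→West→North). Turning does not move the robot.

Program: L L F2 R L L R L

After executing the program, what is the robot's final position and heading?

Start: (row=6, col=2), facing North
  L: turn left, now facing West
  L: turn left, now facing South
  F2: move forward 2, now at (row=8, col=2)
  R: turn right, now facing West
  L: turn left, now facing South
  L: turn left, now facing East
  R: turn right, now facing South
  L: turn left, now facing East
Final: (row=8, col=2), facing East

Answer: Final position: (row=8, col=2), facing East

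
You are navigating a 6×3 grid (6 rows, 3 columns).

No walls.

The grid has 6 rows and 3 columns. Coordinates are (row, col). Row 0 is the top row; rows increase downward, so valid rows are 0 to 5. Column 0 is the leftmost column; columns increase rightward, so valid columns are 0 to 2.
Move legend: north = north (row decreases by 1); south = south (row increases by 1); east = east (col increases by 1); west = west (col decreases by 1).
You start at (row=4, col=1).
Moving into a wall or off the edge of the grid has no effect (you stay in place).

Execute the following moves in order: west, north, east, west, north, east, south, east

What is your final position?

Answer: Final position: (row=3, col=2)

Derivation:
Start: (row=4, col=1)
  west (west): (row=4, col=1) -> (row=4, col=0)
  north (north): (row=4, col=0) -> (row=3, col=0)
  east (east): (row=3, col=0) -> (row=3, col=1)
  west (west): (row=3, col=1) -> (row=3, col=0)
  north (north): (row=3, col=0) -> (row=2, col=0)
  east (east): (row=2, col=0) -> (row=2, col=1)
  south (south): (row=2, col=1) -> (row=3, col=1)
  east (east): (row=3, col=1) -> (row=3, col=2)
Final: (row=3, col=2)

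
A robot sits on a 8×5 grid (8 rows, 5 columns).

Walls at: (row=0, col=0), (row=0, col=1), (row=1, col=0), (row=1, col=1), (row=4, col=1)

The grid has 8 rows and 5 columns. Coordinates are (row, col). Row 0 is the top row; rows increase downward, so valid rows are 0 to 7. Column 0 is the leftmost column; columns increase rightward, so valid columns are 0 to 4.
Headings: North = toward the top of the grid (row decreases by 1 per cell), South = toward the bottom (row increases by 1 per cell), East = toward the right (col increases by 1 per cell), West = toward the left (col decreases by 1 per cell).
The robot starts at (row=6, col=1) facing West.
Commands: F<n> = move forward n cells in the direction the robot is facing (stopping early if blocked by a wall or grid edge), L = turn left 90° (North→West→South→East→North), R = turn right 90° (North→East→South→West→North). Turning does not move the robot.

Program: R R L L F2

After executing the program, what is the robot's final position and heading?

Answer: Final position: (row=6, col=0), facing West

Derivation:
Start: (row=6, col=1), facing West
  R: turn right, now facing North
  R: turn right, now facing East
  L: turn left, now facing North
  L: turn left, now facing West
  F2: move forward 1/2 (blocked), now at (row=6, col=0)
Final: (row=6, col=0), facing West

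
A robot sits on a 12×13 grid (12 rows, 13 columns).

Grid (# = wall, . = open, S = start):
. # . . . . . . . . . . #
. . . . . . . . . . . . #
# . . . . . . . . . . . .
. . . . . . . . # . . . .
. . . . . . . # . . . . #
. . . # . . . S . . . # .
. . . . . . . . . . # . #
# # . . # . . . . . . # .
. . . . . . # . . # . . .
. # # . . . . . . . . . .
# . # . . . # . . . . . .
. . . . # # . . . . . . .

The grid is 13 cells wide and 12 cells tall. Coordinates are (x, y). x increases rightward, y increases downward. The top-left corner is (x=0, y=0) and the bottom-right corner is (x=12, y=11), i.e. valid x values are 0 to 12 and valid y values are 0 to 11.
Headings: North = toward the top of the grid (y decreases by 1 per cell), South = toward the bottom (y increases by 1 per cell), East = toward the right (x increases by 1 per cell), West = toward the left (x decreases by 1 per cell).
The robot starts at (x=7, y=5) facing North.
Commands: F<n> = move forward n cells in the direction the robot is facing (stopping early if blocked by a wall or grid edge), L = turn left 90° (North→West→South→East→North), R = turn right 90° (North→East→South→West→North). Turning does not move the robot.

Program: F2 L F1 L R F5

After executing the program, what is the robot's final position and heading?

Start: (x=7, y=5), facing North
  F2: move forward 0/2 (blocked), now at (x=7, y=5)
  L: turn left, now facing West
  F1: move forward 1, now at (x=6, y=5)
  L: turn left, now facing South
  R: turn right, now facing West
  F5: move forward 2/5 (blocked), now at (x=4, y=5)
Final: (x=4, y=5), facing West

Answer: Final position: (x=4, y=5), facing West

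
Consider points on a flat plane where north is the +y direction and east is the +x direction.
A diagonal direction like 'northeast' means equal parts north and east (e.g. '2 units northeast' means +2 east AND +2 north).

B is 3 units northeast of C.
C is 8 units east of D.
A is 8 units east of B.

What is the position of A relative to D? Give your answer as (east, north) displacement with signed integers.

Place D at the origin (east=0, north=0).
  C is 8 units east of D: delta (east=+8, north=+0); C at (east=8, north=0).
  B is 3 units northeast of C: delta (east=+3, north=+3); B at (east=11, north=3).
  A is 8 units east of B: delta (east=+8, north=+0); A at (east=19, north=3).
Therefore A relative to D: (east=19, north=3).

Answer: A is at (east=19, north=3) relative to D.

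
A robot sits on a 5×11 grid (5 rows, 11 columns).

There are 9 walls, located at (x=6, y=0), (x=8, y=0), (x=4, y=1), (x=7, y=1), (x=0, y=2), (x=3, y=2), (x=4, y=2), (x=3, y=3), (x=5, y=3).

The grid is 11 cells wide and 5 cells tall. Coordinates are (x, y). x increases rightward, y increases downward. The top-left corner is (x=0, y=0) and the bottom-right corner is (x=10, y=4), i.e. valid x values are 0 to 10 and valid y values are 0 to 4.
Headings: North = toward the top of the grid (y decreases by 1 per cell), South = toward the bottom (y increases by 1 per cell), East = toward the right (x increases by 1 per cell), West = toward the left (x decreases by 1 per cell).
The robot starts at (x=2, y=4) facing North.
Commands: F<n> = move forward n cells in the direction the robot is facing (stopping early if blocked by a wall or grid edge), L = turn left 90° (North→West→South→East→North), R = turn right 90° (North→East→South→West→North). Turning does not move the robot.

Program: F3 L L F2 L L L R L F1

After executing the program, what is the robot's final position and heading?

Start: (x=2, y=4), facing North
  F3: move forward 3, now at (x=2, y=1)
  L: turn left, now facing West
  L: turn left, now facing South
  F2: move forward 2, now at (x=2, y=3)
  L: turn left, now facing East
  L: turn left, now facing North
  L: turn left, now facing West
  R: turn right, now facing North
  L: turn left, now facing West
  F1: move forward 1, now at (x=1, y=3)
Final: (x=1, y=3), facing West

Answer: Final position: (x=1, y=3), facing West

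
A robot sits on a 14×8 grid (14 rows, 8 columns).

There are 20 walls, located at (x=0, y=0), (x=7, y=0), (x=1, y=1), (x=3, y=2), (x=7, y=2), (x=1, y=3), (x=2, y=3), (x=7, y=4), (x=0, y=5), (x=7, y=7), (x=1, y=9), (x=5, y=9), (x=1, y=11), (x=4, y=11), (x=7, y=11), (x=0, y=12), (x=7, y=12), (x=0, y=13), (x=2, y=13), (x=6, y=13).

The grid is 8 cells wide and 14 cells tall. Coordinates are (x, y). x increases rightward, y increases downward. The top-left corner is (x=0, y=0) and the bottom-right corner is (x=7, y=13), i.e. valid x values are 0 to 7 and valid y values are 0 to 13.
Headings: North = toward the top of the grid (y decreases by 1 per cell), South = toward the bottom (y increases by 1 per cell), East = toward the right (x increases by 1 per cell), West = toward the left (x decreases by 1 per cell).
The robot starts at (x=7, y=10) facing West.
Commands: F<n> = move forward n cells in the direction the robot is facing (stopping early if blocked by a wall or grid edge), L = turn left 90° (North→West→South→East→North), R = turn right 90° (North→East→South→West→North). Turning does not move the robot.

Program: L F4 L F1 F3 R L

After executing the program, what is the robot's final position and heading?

Start: (x=7, y=10), facing West
  L: turn left, now facing South
  F4: move forward 0/4 (blocked), now at (x=7, y=10)
  L: turn left, now facing East
  F1: move forward 0/1 (blocked), now at (x=7, y=10)
  F3: move forward 0/3 (blocked), now at (x=7, y=10)
  R: turn right, now facing South
  L: turn left, now facing East
Final: (x=7, y=10), facing East

Answer: Final position: (x=7, y=10), facing East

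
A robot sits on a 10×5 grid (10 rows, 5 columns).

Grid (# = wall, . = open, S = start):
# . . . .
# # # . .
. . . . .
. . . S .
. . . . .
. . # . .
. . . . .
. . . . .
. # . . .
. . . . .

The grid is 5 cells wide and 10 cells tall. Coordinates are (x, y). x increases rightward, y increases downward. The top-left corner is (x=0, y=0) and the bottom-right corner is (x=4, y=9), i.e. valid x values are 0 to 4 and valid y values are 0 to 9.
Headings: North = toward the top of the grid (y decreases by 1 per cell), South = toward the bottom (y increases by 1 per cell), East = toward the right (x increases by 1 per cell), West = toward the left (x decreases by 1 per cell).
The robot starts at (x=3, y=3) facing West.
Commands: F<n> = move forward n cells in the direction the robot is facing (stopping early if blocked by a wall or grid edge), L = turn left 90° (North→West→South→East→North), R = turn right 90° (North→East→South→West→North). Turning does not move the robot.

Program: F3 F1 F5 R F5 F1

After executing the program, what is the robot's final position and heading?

Answer: Final position: (x=0, y=2), facing North

Derivation:
Start: (x=3, y=3), facing West
  F3: move forward 3, now at (x=0, y=3)
  F1: move forward 0/1 (blocked), now at (x=0, y=3)
  F5: move forward 0/5 (blocked), now at (x=0, y=3)
  R: turn right, now facing North
  F5: move forward 1/5 (blocked), now at (x=0, y=2)
  F1: move forward 0/1 (blocked), now at (x=0, y=2)
Final: (x=0, y=2), facing North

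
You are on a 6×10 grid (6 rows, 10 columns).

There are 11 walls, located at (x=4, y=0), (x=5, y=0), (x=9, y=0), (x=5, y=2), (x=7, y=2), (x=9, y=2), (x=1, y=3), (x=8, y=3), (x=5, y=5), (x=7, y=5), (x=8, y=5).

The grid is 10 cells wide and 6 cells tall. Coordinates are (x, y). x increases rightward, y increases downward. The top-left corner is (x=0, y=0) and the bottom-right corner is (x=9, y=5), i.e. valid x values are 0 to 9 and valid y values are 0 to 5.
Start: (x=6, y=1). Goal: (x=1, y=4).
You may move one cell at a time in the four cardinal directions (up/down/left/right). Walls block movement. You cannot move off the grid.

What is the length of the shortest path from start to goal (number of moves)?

BFS from (x=6, y=1) until reaching (x=1, y=4):
  Distance 0: (x=6, y=1)
  Distance 1: (x=6, y=0), (x=5, y=1), (x=7, y=1), (x=6, y=2)
  Distance 2: (x=7, y=0), (x=4, y=1), (x=8, y=1), (x=6, y=3)
  Distance 3: (x=8, y=0), (x=3, y=1), (x=9, y=1), (x=4, y=2), (x=8, y=2), (x=5, y=3), (x=7, y=3), (x=6, y=4)
  Distance 4: (x=3, y=0), (x=2, y=1), (x=3, y=2), (x=4, y=3), (x=5, y=4), (x=7, y=4), (x=6, y=5)
  Distance 5: (x=2, y=0), (x=1, y=1), (x=2, y=2), (x=3, y=3), (x=4, y=4), (x=8, y=4)
  Distance 6: (x=1, y=0), (x=0, y=1), (x=1, y=2), (x=2, y=3), (x=3, y=4), (x=9, y=4), (x=4, y=5)
  Distance 7: (x=0, y=0), (x=0, y=2), (x=9, y=3), (x=2, y=4), (x=3, y=5), (x=9, y=5)
  Distance 8: (x=0, y=3), (x=1, y=4), (x=2, y=5)  <- goal reached here
One shortest path (8 moves): (x=6, y=1) -> (x=5, y=1) -> (x=4, y=1) -> (x=3, y=1) -> (x=2, y=1) -> (x=2, y=2) -> (x=2, y=3) -> (x=2, y=4) -> (x=1, y=4)

Answer: Shortest path length: 8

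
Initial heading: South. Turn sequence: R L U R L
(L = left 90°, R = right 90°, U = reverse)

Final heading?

Start: South
  R (right (90° clockwise)) -> West
  L (left (90° counter-clockwise)) -> South
  U (U-turn (180°)) -> North
  R (right (90° clockwise)) -> East
  L (left (90° counter-clockwise)) -> North
Final: North

Answer: Final heading: North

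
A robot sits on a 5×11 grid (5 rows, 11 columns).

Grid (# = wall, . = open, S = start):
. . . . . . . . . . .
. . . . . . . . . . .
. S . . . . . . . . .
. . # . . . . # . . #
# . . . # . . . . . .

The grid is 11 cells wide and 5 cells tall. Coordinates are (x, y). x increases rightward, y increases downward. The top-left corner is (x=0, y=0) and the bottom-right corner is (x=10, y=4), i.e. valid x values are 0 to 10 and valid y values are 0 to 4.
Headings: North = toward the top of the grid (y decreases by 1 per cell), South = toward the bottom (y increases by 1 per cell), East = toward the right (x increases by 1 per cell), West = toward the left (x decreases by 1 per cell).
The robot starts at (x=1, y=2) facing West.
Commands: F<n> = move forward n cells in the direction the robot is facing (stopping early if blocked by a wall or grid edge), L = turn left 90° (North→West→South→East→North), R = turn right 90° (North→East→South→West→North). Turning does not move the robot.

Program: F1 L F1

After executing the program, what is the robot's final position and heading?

Answer: Final position: (x=0, y=3), facing South

Derivation:
Start: (x=1, y=2), facing West
  F1: move forward 1, now at (x=0, y=2)
  L: turn left, now facing South
  F1: move forward 1, now at (x=0, y=3)
Final: (x=0, y=3), facing South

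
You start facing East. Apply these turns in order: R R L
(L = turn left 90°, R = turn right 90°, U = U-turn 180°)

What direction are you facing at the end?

Answer: Final heading: South

Derivation:
Start: East
  R (right (90° clockwise)) -> South
  R (right (90° clockwise)) -> West
  L (left (90° counter-clockwise)) -> South
Final: South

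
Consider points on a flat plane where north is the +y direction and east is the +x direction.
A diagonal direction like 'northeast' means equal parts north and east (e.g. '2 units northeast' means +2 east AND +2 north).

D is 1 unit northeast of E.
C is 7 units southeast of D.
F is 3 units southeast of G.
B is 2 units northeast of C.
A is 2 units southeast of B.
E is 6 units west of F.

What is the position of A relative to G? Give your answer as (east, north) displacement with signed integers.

Place G at the origin (east=0, north=0).
  F is 3 units southeast of G: delta (east=+3, north=-3); F at (east=3, north=-3).
  E is 6 units west of F: delta (east=-6, north=+0); E at (east=-3, north=-3).
  D is 1 unit northeast of E: delta (east=+1, north=+1); D at (east=-2, north=-2).
  C is 7 units southeast of D: delta (east=+7, north=-7); C at (east=5, north=-9).
  B is 2 units northeast of C: delta (east=+2, north=+2); B at (east=7, north=-7).
  A is 2 units southeast of B: delta (east=+2, north=-2); A at (east=9, north=-9).
Therefore A relative to G: (east=9, north=-9).

Answer: A is at (east=9, north=-9) relative to G.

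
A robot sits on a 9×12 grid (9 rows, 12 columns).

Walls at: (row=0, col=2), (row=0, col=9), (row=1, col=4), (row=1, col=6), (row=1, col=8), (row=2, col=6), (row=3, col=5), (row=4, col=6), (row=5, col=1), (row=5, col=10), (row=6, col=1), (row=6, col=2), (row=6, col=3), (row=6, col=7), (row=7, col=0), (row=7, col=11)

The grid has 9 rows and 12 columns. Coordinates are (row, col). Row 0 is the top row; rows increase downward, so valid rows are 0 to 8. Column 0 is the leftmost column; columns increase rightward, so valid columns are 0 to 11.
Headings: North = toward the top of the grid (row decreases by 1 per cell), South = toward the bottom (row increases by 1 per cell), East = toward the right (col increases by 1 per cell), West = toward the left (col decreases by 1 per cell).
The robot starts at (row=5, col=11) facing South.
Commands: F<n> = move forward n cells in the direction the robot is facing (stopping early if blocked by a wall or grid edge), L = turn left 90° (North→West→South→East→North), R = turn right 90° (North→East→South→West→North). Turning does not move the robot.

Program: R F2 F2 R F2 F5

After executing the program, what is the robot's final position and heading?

Answer: Final position: (row=0, col=11), facing North

Derivation:
Start: (row=5, col=11), facing South
  R: turn right, now facing West
  F2: move forward 0/2 (blocked), now at (row=5, col=11)
  F2: move forward 0/2 (blocked), now at (row=5, col=11)
  R: turn right, now facing North
  F2: move forward 2, now at (row=3, col=11)
  F5: move forward 3/5 (blocked), now at (row=0, col=11)
Final: (row=0, col=11), facing North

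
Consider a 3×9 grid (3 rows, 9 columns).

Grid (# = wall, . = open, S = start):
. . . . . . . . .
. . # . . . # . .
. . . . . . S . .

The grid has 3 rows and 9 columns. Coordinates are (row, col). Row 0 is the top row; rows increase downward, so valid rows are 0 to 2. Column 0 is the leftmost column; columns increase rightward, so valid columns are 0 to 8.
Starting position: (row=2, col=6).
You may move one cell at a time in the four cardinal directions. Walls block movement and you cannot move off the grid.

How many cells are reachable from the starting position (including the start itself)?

BFS flood-fill from (row=2, col=6):
  Distance 0: (row=2, col=6)
  Distance 1: (row=2, col=5), (row=2, col=7)
  Distance 2: (row=1, col=5), (row=1, col=7), (row=2, col=4), (row=2, col=8)
  Distance 3: (row=0, col=5), (row=0, col=7), (row=1, col=4), (row=1, col=8), (row=2, col=3)
  Distance 4: (row=0, col=4), (row=0, col=6), (row=0, col=8), (row=1, col=3), (row=2, col=2)
  Distance 5: (row=0, col=3), (row=2, col=1)
  Distance 6: (row=0, col=2), (row=1, col=1), (row=2, col=0)
  Distance 7: (row=0, col=1), (row=1, col=0)
  Distance 8: (row=0, col=0)
Total reachable: 25 (grid has 25 open cells total)

Answer: Reachable cells: 25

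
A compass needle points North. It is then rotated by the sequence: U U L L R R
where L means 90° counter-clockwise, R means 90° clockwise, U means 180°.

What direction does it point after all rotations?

Start: North
  U (U-turn (180°)) -> South
  U (U-turn (180°)) -> North
  L (left (90° counter-clockwise)) -> West
  L (left (90° counter-clockwise)) -> South
  R (right (90° clockwise)) -> West
  R (right (90° clockwise)) -> North
Final: North

Answer: Final heading: North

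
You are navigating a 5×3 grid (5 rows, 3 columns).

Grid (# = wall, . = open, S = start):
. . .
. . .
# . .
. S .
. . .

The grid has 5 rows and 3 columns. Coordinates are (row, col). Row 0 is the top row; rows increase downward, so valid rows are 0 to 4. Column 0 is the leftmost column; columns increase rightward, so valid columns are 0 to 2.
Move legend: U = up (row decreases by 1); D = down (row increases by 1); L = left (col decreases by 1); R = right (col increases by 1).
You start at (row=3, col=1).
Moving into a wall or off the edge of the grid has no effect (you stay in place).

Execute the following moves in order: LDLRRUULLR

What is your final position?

Answer: Final position: (row=2, col=2)

Derivation:
Start: (row=3, col=1)
  L (left): (row=3, col=1) -> (row=3, col=0)
  D (down): (row=3, col=0) -> (row=4, col=0)
  L (left): blocked, stay at (row=4, col=0)
  R (right): (row=4, col=0) -> (row=4, col=1)
  R (right): (row=4, col=1) -> (row=4, col=2)
  U (up): (row=4, col=2) -> (row=3, col=2)
  U (up): (row=3, col=2) -> (row=2, col=2)
  L (left): (row=2, col=2) -> (row=2, col=1)
  L (left): blocked, stay at (row=2, col=1)
  R (right): (row=2, col=1) -> (row=2, col=2)
Final: (row=2, col=2)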